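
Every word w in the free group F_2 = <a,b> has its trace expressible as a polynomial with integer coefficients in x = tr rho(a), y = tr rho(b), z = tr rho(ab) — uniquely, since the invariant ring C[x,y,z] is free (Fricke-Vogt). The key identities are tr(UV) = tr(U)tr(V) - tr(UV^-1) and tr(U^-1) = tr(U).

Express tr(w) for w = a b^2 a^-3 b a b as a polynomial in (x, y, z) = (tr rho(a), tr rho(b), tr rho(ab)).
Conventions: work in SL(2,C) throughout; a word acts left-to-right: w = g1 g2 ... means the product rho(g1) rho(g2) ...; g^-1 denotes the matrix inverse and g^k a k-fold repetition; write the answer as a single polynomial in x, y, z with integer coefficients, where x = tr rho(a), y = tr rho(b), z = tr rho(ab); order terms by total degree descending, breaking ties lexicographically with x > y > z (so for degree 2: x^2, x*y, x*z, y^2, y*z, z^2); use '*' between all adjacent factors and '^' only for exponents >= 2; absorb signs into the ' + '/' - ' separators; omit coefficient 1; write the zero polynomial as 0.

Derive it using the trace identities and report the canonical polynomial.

x^3*y^2*z^2 - x^4*y*z - x^2*y*z^3 - x^3*y^2 - 2*x*y^2*z^2 + 4*x^2*y*z + y*z^3 + x^3 + 2*x*y^2 + x*z^2 - 2*y*z - 3*x

next, tr(a b a b) = tr(a b)*tr(a b) - tr(1)  (split on a) = z^2 - 2
and tr(a b a) = tr(a)*tr(b a) - tr(b)  (reduce the a square) = x*z - y
and tr(a b a b^2) = tr(b)*tr(a b a b) - tr(a b a)  (reduce the b square) = y*z^2 - x*z - y
tr(b a b a b^2) = tr(b)*tr(a b a b^2) - tr(a b a b)  (reduce the b square) = y^2*z^2 - x*y*z - y^2 - z^2 + 2
and tr(a b a b a b) = tr(b a b a)*tr(b a) - tr(a b)  (split on b) = z^3 - 3*z
next, tr(b a b) = tr(b)*tr(a b) - tr(a)  (reduce the b square) = y*z - x
and tr(a b a b a) = tr(a)*tr(b a b a) - tr(b a b)  (reduce the a square) = x*z^2 - y*z - x
tr(b a b a b^2 a) = tr(b)*tr(a b a b a b) - tr(a b a b a)  (reduce the b square) = y*z^3 - x*z^2 - 2*y*z + x
next, tr(a^-1 b a b a b^2) = tr(b a b a b^2)*tr(a) - tr(b a b a b^2 a)  (eliminate a^-1) = x*y^2*z^2 - x^2*y*z - y*z^3 - x*y^2 + 2*y*z + x
and tr(a^-1 b a b a b^2 a^-1) = tr(a^-1 b a b a b^2)*tr(a) - tr(a^-1 b a b a b^2 a)  (eliminate a^-1) = x^2*y^2*z^2 - x^3*y*z - x*y*z^3 - x^2*y^2 - y^2*z^2 + 3*x*y*z + x^2 + y^2 + z^2 - 2
next, tr(a b^2 a^-3 b a b) = tr(a^-1 b a b a b^2 a^-1)*tr(a) - tr(a^-1 b a b a b^2)  (eliminate a^-1) = x^3*y^2*z^2 - x^4*y*z - x^2*y*z^3 - x^3*y^2 - 2*x*y^2*z^2 + 4*x^2*y*z + y*z^3 + x^3 + 2*x*y^2 + x*z^2 - 2*y*z - 3*x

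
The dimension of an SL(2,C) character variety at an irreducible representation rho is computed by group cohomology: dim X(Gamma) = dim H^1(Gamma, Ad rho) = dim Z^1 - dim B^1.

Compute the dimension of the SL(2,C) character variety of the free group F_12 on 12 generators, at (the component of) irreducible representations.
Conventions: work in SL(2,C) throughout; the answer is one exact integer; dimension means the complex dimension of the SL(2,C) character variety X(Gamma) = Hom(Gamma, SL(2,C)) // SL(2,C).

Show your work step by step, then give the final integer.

33

The free group F_12: 12 generators, no relators.
So Z^1 = (sl_2)^12 in full: dim Z^1 = 36.
Irreducibility makes the coboundary map sl_2 -> Z^1 injective (trivial centralizer), so dim B^1 = 3.
Therefore dim X = 36 - 3 = 33.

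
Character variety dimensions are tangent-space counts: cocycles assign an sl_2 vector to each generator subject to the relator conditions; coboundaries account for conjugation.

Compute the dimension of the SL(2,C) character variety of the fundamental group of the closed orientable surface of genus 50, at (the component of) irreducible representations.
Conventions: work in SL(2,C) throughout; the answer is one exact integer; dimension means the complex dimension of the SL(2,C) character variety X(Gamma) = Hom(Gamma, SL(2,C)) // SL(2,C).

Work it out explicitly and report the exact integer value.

The genus-50 surface group: 2g = 100 generators, one relator prod [a_i, b_i].
Before the relator condition, cocycle space has dim 3*100 = 300.
H^2 = coker(d_2) is dual to H^0 = 0 at irreducible rho (Poincare duality), so d_2 is onto: dim Z^1 = 297.
dim B^1 = 3 (coboundaries, injective at irreducible rho).
Hence dim X = 297 - 3 = 294.

294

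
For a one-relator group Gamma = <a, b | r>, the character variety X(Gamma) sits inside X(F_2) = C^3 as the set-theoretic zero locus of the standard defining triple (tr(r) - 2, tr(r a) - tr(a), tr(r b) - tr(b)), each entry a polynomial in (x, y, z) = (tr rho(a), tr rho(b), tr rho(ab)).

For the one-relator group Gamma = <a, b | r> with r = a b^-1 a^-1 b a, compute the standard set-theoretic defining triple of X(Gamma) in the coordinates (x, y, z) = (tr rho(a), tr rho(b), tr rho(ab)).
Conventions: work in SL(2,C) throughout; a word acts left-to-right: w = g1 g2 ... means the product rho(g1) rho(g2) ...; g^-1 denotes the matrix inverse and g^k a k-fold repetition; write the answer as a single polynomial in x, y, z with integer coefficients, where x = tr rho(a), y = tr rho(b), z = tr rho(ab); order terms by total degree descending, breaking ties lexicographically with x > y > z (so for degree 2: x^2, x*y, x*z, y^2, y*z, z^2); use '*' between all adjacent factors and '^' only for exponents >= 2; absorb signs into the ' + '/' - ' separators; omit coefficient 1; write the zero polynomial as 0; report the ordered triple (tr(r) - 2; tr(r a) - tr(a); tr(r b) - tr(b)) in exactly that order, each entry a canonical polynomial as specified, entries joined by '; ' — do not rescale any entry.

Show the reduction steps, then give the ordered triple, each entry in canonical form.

tr(a^2 b) = tr(a)*tr(b a) - tr(b) = x*z - y
reduce: tr(a^2) = tr(a)*tr(a) - tr(1) = x^2 - 2
so tr(b a^2 b) = tr(b)*tr(a^2 b) - tr(a^2) = x*y*z - x^2 - y^2 + 2
tr(b a b a) = tr(b a)*tr(b a) - tr(1)   [split at repeated b] = z^2 - 2
so tr(b a b) = tr(b)*tr(a b) - tr(a) = y*z - x
so tr(b a^2 b a) = tr(a)*tr(b a b a) - tr(b a b) = x*z^2 - y*z - x
so tr(a^-1 b a^2 b) = tr(b a^2 b)*tr(a) - tr(b a^2 b a) = x^2*y*z - x^3 - x*y^2 - x*z^2 + y*z + 3*x
reduce: tr(a b^-1 a^-1 b a) = tr(a^-1 b a^2)*tr(b) - tr(a^-1 b a^2 b) = -x^2*y*z + x^3 + x*y^2 + x*z^2 - 3*x
so tr(a^3) = tr(a)*tr(a^2) - tr(a)   [square of a] = x^3 - 3*x
tr(a b a^2) = tr(a)*tr(b a^2) - tr(b a)   [square of a] = x^2*z - x*y - z
so tr(a b a^3) = tr(a)*tr(a b a^2) - tr(a b a)   [square of a] = x^3*z - x^2*y - 2*x*z + y
so tr(a b a^3 b) = tr(a)*tr(a b a b a) - tr(a b a b)   [square of a] = x^2*z^2 - x*y*z - x^2 - z^2 + 2
so tr(b a^3 b^-1 a) = tr(a b a^3)*tr(b) - tr(a b a^3 b)   [inverse elimination on b] = x^3*y*z - x^2*y^2 - x^2*z^2 - x*y*z + x^2 + y^2 + z^2 - 2
tr(a b^-1 a^-1 b a^2) = tr(b a^3 b^-1)*tr(a) - tr(b a^3 b^-1 a)   [inverse elimination on a] = -x^3*y*z + x^4 + x^2*y^2 + x^2*z^2 + x*y*z - 4*x^2 - y^2 - z^2 + 2
so tr(b a b a b) = tr(b)*tr(a b a b) - tr(a b a) = y*z^2 - x*z - y
reduce: tr(b a b a b a) = tr(a b a b)*tr(a b) - tr(b a) = z^3 - 3*z
tr(a^-1 b a b a b) = tr(b a b a b)*tr(a) - tr(b a b a b a) = x*y*z^2 - x^2*z - z^3 - x*y + 3*z
tr(a b^-1 a^-1 b a b) = tr(a^-1 b a b a)*tr(b) - tr(a^-1 b a b a b) = -x*y*z^2 + x^2*z + y^2*z + z^3 - 3*z
assemble the triple (tr(r) - 2; tr(r a) - x; tr(r b) - y)

-x^2*y*z + x^3 + x*y^2 + x*z^2 - 3*x - 2; -x^3*y*z + x^4 + x^2*y^2 + x^2*z^2 + x*y*z - 4*x^2 - y^2 - z^2 - x + 2; -x*y*z^2 + x^2*z + y^2*z + z^3 - y - 3*z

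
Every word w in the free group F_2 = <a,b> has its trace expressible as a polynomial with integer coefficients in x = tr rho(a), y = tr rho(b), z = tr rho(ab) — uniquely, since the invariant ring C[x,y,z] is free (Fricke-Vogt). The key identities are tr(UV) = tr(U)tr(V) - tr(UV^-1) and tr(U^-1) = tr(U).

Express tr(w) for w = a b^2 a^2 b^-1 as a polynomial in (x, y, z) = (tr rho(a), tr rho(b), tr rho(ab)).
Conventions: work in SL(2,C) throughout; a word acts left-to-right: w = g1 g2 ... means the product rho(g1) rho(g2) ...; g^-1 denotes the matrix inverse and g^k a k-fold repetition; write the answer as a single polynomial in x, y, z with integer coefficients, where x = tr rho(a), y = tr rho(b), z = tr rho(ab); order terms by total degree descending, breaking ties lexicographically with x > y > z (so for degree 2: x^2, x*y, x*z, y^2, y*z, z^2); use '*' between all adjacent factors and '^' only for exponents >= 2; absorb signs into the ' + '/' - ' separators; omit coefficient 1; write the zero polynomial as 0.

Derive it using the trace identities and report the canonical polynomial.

x^2*y^2*z - x^3*y - x*y^3 - x*y*z^2 + x^2*z + 3*x*y - z

trace(b^2 a) = trace(b) * trace(a b) - trace(a) = y*z - x
trace(b^2) = trace(b) * trace(b) - trace(1) = y^2 - 2
trace(b^2 a^2) = trace(a) * trace(b^2 a) - trace(b^2) = x*y*z - x^2 - y^2 + 2
trace(a b^2 a^2) = trace(a) * trace(b^2 a^2) - trace(b^2 a) = x^2*y*z - x^3 - x*y^2 - y*z + 3*x
trace(b a b a) = trace(b a) * trace(b a) - trace(1) = z^2 - 2
trace(a^2 b a b) = trace(a) * trace(b a b a) - trace(b a b) = x*z^2 - y*z - x
trace(a b a) = trace(a) * trace(b a) - trace(b) = x*z - y
trace(a^2 b a) = trace(a) * trace(a b a) - trace(a b) = x^2*z - x*y - z
trace(a b^2 a^2 b) = trace(b) * trace(a^2 b a b) - trace(a^2 b a) = x*y*z^2 - x^2*z - y^2*z + z
trace(a b^2 a^2 b^-1) = trace(a b^2 a^2) * trace(b) - trace(a b^2 a^2 b) = x^2*y^2*z - x^3*y - x*y^3 - x*y*z^2 + x^2*z + 3*x*y - z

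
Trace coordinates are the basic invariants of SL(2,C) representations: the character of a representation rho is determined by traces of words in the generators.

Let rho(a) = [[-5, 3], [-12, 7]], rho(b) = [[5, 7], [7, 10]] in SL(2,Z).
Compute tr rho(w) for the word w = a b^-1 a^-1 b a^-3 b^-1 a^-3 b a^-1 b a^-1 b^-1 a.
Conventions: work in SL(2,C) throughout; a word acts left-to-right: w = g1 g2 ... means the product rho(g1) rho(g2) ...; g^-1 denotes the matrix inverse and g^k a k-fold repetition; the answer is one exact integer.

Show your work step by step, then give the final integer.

41476919420

rho(a) = [[-5, 3], [-12, 7]]
... * rho(b^-1) = [[10, -7], [-7, 5]]  ->  [[-71, 50], [-169, 119]]
... * rho(a^-1) = [[7, -3], [12, -5]]  ->  [[103, -37], [245, -88]]
... * rho(b) = [[5, 7], [7, 10]]  ->  [[256, 351], [609, 835]]
... * rho(a^-1) = [[7, -3], [12, -5]]  ->  [[6004, -2523], [14283, -6002]]
... * rho(a^-1) = [[7, -3], [12, -5]]  ->  [[11752, -5397], [27957, -12839]]
... * rho(a^-1) = [[7, -3], [12, -5]]  ->  [[17500, -8271], [41631, -19676]]
... * rho(b^-1) = [[10, -7], [-7, 5]]  ->  [[232897, -163855], [554042, -389797]]
... * rho(a^-1) = [[7, -3], [12, -5]]  ->  [[-335981, 120584], [-799270, 286859]]
... * rho(a^-1) = [[7, -3], [12, -5]]  ->  [[-904859, 405023], [-2152582, 963515]]
... * rho(a^-1) = [[7, -3], [12, -5]]  ->  [[-1473737, 689462], [-3505894, 1640171]]
... * rho(b) = [[5, 7], [7, 10]]  ->  [[-2542451, -3421539], [-6048273, -8139548]]
... * rho(a^-1) = [[7, -3], [12, -5]]  ->  [[-58855625, 24735048], [-140012487, 58842559]]
... * rho(b) = [[5, 7], [7, 10]]  ->  [[-121132789, -164638895], [-288164522, -391661819]]
... * rho(a^-1) = [[7, -3], [12, -5]]  ->  [[-2823596263, 1186592842], [-6717093482, 2822802661]]
... * rho(b^-1) = [[10, -7], [-7, 5]]  ->  [[-36542112524, 25698138051], [-86930553447, 61133667679]]
... * rho(a) = [[-5, 3], [-12, 7]]  ->  [[-125667093992, 70260628785], [-298951244913, 167144013412]]
tr = -125667093992 + 167144013412 = 41476919420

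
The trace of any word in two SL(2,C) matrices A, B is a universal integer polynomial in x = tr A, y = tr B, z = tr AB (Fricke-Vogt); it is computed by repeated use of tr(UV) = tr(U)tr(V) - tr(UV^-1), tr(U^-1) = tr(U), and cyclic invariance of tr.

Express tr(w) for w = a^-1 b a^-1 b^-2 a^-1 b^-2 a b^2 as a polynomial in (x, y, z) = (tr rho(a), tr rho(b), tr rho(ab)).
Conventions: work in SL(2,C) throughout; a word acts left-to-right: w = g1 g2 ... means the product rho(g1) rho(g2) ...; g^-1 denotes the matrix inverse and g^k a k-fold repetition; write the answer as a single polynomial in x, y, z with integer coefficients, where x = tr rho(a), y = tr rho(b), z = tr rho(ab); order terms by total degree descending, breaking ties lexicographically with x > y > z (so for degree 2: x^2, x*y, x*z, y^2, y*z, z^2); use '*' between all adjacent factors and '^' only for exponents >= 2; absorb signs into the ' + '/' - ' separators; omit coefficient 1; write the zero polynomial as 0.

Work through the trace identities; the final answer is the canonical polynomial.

-x^2*y^5*z^2 + 2*x^3*y^4*z + x*y^6*z + 2*x*y^4*z^3 - x^4*y^3 - x^2*y^5 - 3*x^2*y^3*z^2 - y^5*z^2 - y^3*z^4 + x^3*y^2*z - 3*x*y^4*z + x*y^2*z^3 + 4*x^2*y^3 + 4*y^3*z^2 - 4*x*y^2*z + x*z - y

use: tr(b^2 a) = tr(b) * tr(a b) - tr(a) = y*z - x
tr(b^2) = tr(b) * tr(b) - tr(1) = y^2 - 2
apply: tr(a b^2 a) = tr(a) * tr(b^2 a) - tr(b^2) = x*y*z - x^2 - y^2 + 2
apply: tr(a b a b) = tr(a b) * tr(a b) - tr(1)   [split at repeated a] = z^2 - 2
use: tr(a b a) = tr(a) * tr(b a) - tr(b) = x*z - y
apply: tr(a b^2 a b) = tr(b) * tr(a b a b) - tr(a b a) = y*z^2 - x*z - y
use: tr(b^-1 a b^2 a) = tr(a b^2 a) * tr(b) - tr(a b^2 a b) = x*y^2*z - x^2*y - y^3 - y*z^2 + x*z + 3*y
tr(a^-1 b^-1 a b^2) = tr(b^-1 a b^2) * tr(a) - tr(b^-1 a b^2 a) = -x*y^2*z + x^2*y + y^3 + y*z^2 - 3*y
tr(b^2 a b) = tr(b) * tr(a b^2) - tr(a b) = y^2*z - x*y - z
apply: tr(b a b^3) = tr(b) * tr(b^2 a b) - tr(b^2 a) = y^3*z - x*y^2 - 2*y*z + x
use: tr(a b^3 a b) = tr(b) * tr(b a b a b) - tr(b a b a) = y^2*z^2 - x*y*z - y^2 - z^2 + 2
use: tr(b^3) = tr(b) * tr(b^2) - tr(b) = y^3 - 3*y
apply: tr(a b^3 a) = tr(a) * tr(b^3 a) - tr(b^3) = x*y^2*z - x^2*y - y^3 - x*z + 3*y
tr(b a b^3 a b) = tr(b) * tr(a b^3 a b) - tr(a b^3 a) = y^3*z^2 - 2*x*y^2*z + x^2*y - y*z^2 + x*z - y
tr(a b a b a b) = tr(a b a b) * tr(a b) - tr(b a)   [split at repeated a] = z^3 - 3*z
tr(a b a b a) = tr(a) * tr(b a b a) - tr(b a b) = x*z^2 - y*z - x
apply: tr(a b a b a b^2) = tr(b) * tr(a b a b a b) - tr(a b a b a) = y*z^3 - x*z^2 - 2*y*z + x
apply: tr(b a b^3 a b a) = tr(b) * tr(a b a b a b^2) - tr(a b a b a b) = y^2*z^3 - x*y*z^2 - 2*y^2*z - z^3 + x*y + 3*z
use: tr(a^-1 b a b^3 a b) = tr(b a b^3 a b) * tr(a) - tr(b a b^3 a b a) = x*y^3*z^2 - 2*x^2*y^2*z - y^2*z^3 + x^3*y + x^2*z + 2*y^2*z + z^3 - 2*x*y - 3*z
tr(a b^3 a b^-1 a^-1 b) = tr(a^-1 b a b^3 a) * tr(b) - tr(a^-1 b a b^3 a b) = -x*y^3*z^2 + 2*x^2*y^2*z + y^4*z + y^2*z^3 - x^3*y - x*y^3 - x^2*z - 4*y^2*z - z^3 + 3*x*y + 3*z
tr(b^-1 a^-1 b^-1 a b^3 a) = tr(a b^3 a b^-1 a^-1) * tr(b) - tr(a b^3 a b^-1 a^-1 b) = x*y^3*z^2 - 2*x^2*y^2*z - y^4*z - y^2*z^3 + x^3*y + x*y^3 + x^2*z + 5*y^2*z + z^3 - 4*x*y - 3*z
tr(a^-1 b^-1 a b^3 a^-1 b^-1) = tr(b^-1 a^-1 b^-1 a b^3) * tr(a) - tr(b^-1 a^-1 b^-1 a b^3 a) = -x*y^3*z^2 + x^2*y^2*z + y^4*z + y^2*z^3 + x*y*z^2 - x^2*z - 5*y^2*z - z^3 + x*y + 3*z
apply: tr(b^3 a^-1) = tr(b^3) * tr(a) - tr(b^3 a) = x*y^3 - y^2*z - 2*x*y + z
apply: tr(a^-1 b a b^3) = tr(b a b^3) * tr(a) - tr(b a b^3 a) = x*y^3*z - x^2*y^2 - y^2*z^2 - x*y*z + x^2 + y^2 + z^2 - 2
use: tr(a b^3 a^-2 b) = tr(a^-1 b a b^3) * tr(a) - tr(a^-1 b a b^3 a) = x^2*y^3*z - x^3*y^2 - x*y^2*z^2 - x^2*y*z - y^3*z + x^3 + 2*x*y^2 + x*z^2 + 2*y*z - 3*x
use: tr(a^-1 b^-1 a b^3 a^-1) = tr(a b^3 a^-2) * tr(b) - tr(a b^3 a^-2 b) = -x^2*y^3*z + x^3*y^2 + x*y^4 + x*y^2*z^2 + x^2*y*z - x^3 - 4*x*y^2 - x*z^2 - y*z + 3*x
apply: tr(b^-1 a b^3 a^-1 b^-2 a^-1) = tr(a^-1 b^-1 a b^3 a^-1 b^-1) * tr(b) - tr(a^-1 b^-1 a b^3 a^-1) = -x*y^4*z^2 + 2*x^2*y^3*z + y^5*z + y^3*z^3 - x^3*y^2 - x*y^4 - 2*x^2*y*z - 5*y^3*z - y*z^3 + x^3 + 5*x*y^2 + x*z^2 + 4*y*z - 3*x
tr(b a^-1) = tr(b) * tr(a) - tr(b a) = x*y - z
use: tr(b a^-1 b^-2 a^-1 b^-2 a b^2) = tr(b^-1 a b^3 a^-1 b^-2 a^-1) * tr(b) - tr(b^-1 a b^3 a^-1 b^-2 a^-1 b) = -x*y^5*z^2 + 2*x^2*y^4*z + y^6*z + y^4*z^3 - x^3*y^3 - x*y^5 - 2*x^2*y^2*z - 5*y^4*z - y^2*z^3 + x^3*y + 5*x*y^3 + x*y*z^2 + 4*y^2*z - 4*x*y + z
tr(a^2 b a) = tr(a) * tr(b a^2) - tr(b a) = x^2*z - x*y - z
tr(a b a b^2 a) = tr(b) * tr(a^2 b a b) - tr(a^2 b a) = x*y*z^2 - x^2*z - y^2*z + z
apply: tr(a b a^2 b a b) = tr(a) * tr(b a b a b a) - tr(b a b a b) = x*z^3 - y*z^2 - 2*x*z + y
apply: tr(a b a^2 b a) = tr(a) * tr(b a^2 b a) - tr(b a^2 b) = x^2*z^2 - 2*x*y*z + y^2 - 2
tr(a b a b^2 a b a) = tr(b) * tr(a b a^2 b a b) - tr(a b a^2 b a) = x*y*z^3 - x^2*z^2 - y^2*z^2 + 2
tr(a b a b a b a b) = tr(b a b a b a) * tr(b a) - tr(a b a b)   [split at repeated b] = z^4 - 4*z^2 + 2
tr(a b a b^2 a b a b) = tr(b) * tr(a b a b a b a b) - tr(a b a b a b a) = y*z^4 - x*z^3 - 3*y*z^2 + 2*x*z + y
use: tr(b^-1 a b a b^2 a b a) = tr(a b a b^2 a b a) * tr(b) - tr(a b a b^2 a b a b) = x*y^2*z^3 - x^2*y*z^2 - y^3*z^2 - y*z^4 + x*z^3 + 3*y*z^2 - 2*x*z + y
use: tr(b a b^2 a b a^-1 b^-1 a) = tr(b^-1 a b a b^2 a b) * tr(a) - tr(b^-1 a b a b^2 a b a) = -x*y^2*z^3 + 2*x^2*y*z^2 + y^3*z^2 + y*z^4 - x^3*z - x*y^2*z - x*z^3 - 3*y*z^2 + 3*x*z - y
use: tr(a^-1 b a b^2 a b a^-1 b^-1) = tr(b a b^2 a b a^-1 b^-1) * tr(a) - tr(b a b^2 a b a^-1 b^-1 a) = x*y^2*z^3 - 2*x^2*y*z^2 - y^3*z^2 - y*z^4 + x^3*z + 2*x*y^2*z + x*z^3 - x^2*y + 3*y*z^2 - 4*x*z + y
tr(b a b^2 a b) = tr(b) * tr(a b^2 a b) - tr(a b^2 a) = y^2*z^2 - 2*x*y*z + x^2 - 2
apply: tr(a^-1 b a b^2 a b) = tr(b a b^2 a b) * tr(a) - tr(b a b^2 a b a) = x*y^2*z^2 - 2*x^2*y*z - y*z^3 + x^3 + x*z^2 + 2*y*z - 3*x
tr(a^-1 b a b^2 a b a^-1) = tr(a^-1 b a b^2 a b) * tr(a) - tr(a^-1 b a b^2 a b a) = x^2*y^2*z^2 - 2*x^3*y*z - x*y*z^3 + x^4 + x^2*z^2 - y^2*z^2 + 4*x*y*z - 4*x^2 + 2
tr(a b^2 a b a^-1 b^-2 a^-1 b) = tr(a^-1 b a b^2 a b a^-1 b^-1) * tr(b) - tr(a^-1 b a b^2 a b a^-1) = x*y^3*z^3 - 3*x^2*y^2*z^2 - y^4*z^2 - y^2*z^4 + 3*x^3*y*z + 2*x*y^3*z + 2*x*y*z^3 - x^4 - x^2*y^2 - x^2*z^2 + 4*y^2*z^2 - 8*x*y*z + 4*x^2 + y^2 - 2
tr(b^-1 a b^2 a b a^-1 b^-2 a^-1) = tr(a b^2 a b a^-1 b^-2 a^-1) * tr(b) - tr(a b^2 a b a^-1 b^-2 a^-1 b) = -x*y^3*z^3 + 3*x^2*y^2*z^2 + y^4*z^2 + y^2*z^4 - 3*x^3*y*z - 2*x*y^3*z - 2*x*y*z^3 + x^4 + x^2*y^2 + x^2*z^2 - 4*y^2*z^2 + 8*x*y*z - 4*x^2 + 2
use: tr(b a^-1 b^-2 a^-1 b^-2 a b^2 a) = tr(b^-1 a b^2 a b a^-1 b^-2 a^-1) * tr(b) - tr(b^-1 a b^2 a b a^-1 b^-2 a^-1 b) = -x*y^4*z^3 + 3*x^2*y^3*z^2 + y^5*z^2 + y^3*z^4 - 3*x^3*y^2*z - 2*x*y^4*z - 2*x*y^2*z^3 + x^4*y + x^2*y^3 + x^2*y*z^2 - 4*y^3*z^2 + 8*x*y^2*z - 4*x^2*y + y
use: tr(a^-1 b a^-1 b^-2 a^-1 b^-2 a b^2) = tr(b a^-1 b^-2 a^-1 b^-2 a b^2) * tr(a) - tr(b a^-1 b^-2 a^-1 b^-2 a b^2 a) = -x^2*y^5*z^2 + 2*x^3*y^4*z + x*y^6*z + 2*x*y^4*z^3 - x^4*y^3 - x^2*y^5 - 3*x^2*y^3*z^2 - y^5*z^2 - y^3*z^4 + x^3*y^2*z - 3*x*y^4*z + x*y^2*z^3 + 4*x^2*y^3 + 4*y^3*z^2 - 4*x*y^2*z + x*z - y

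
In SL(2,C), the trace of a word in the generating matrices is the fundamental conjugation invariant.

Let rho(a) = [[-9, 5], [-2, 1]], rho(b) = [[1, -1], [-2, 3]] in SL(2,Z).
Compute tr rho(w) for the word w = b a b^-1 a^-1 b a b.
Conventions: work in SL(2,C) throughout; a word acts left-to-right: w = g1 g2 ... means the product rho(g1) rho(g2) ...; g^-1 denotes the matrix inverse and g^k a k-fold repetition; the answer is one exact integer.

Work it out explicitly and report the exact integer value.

rho(b) = [[1, -1], [-2, 3]]
... * rho(a) = [[-9, 5], [-2, 1]]  ->  [[-7, 4], [12, -7]]
... * rho(b^-1) = [[3, 1], [2, 1]]  ->  [[-13, -3], [22, 5]]
... * rho(a^-1) = [[1, -5], [2, -9]]  ->  [[-19, 92], [32, -155]]
... * rho(b) = [[1, -1], [-2, 3]]  ->  [[-203, 295], [342, -497]]
... * rho(a) = [[-9, 5], [-2, 1]]  ->  [[1237, -720], [-2084, 1213]]
... * rho(b) = [[1, -1], [-2, 3]]  ->  [[2677, -3397], [-4510, 5723]]
tr = 2677 + 5723 = 8400

8400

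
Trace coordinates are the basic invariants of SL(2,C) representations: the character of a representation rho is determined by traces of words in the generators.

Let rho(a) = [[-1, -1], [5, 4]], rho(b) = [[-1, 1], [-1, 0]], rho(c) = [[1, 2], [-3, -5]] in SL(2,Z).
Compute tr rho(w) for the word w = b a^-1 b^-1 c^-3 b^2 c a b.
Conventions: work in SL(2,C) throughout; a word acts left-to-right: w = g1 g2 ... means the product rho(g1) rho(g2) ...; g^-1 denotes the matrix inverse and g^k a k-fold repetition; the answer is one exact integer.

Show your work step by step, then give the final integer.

-29251

rho(b) = [[-1, 1], [-1, 0]]
... * rho(a^-1) = [[4, 1], [-5, -1]]  ->  [[-9, -2], [-4, -1]]
... * rho(b^-1) = [[0, -1], [1, -1]]  ->  [[-2, 11], [-1, 5]]
... * rho(c^-1) = [[-5, -2], [3, 1]]  ->  [[43, 15], [20, 7]]
... * rho(c^-1) = [[-5, -2], [3, 1]]  ->  [[-170, -71], [-79, -33]]
... * rho(c^-1) = [[-5, -2], [3, 1]]  ->  [[637, 269], [296, 125]]
... * rho(b) = [[-1, 1], [-1, 0]]  ->  [[-906, 637], [-421, 296]]
... * rho(b) = [[-1, 1], [-1, 0]]  ->  [[269, -906], [125, -421]]
... * rho(c) = [[1, 2], [-3, -5]]  ->  [[2987, 5068], [1388, 2355]]
... * rho(a) = [[-1, -1], [5, 4]]  ->  [[22353, 17285], [10387, 8032]]
... * rho(b) = [[-1, 1], [-1, 0]]  ->  [[-39638, 22353], [-18419, 10387]]
tr = -39638 + 10387 = -29251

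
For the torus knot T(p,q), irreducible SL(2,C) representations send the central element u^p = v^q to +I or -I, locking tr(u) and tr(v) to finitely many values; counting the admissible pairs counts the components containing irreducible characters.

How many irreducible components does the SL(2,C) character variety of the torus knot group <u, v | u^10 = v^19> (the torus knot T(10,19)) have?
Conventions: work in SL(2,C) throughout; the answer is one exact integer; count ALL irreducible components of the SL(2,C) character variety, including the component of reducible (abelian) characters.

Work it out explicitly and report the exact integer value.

82

In the torus knot group T(10,19), u^10 = v^19 is central, so an irreducible representation sends it to +I or -I (Schur).
On an irreducible component, tr(u) is locked at 2*cos(pi*alpha/10) for some alpha in 1..9, and tr(v) at 2*cos(pi*beta/19) for some beta in 1..18.
u^10 = (-1)^alpha I and v^19 = (-1)^beta I must agree, so alpha and beta have equal parity.
Enumerate parity-matched pairs: 5*9 odd-odd plus 4*9 even-even gives 81.
components with irreducible characters: 81; plus the single component of reducible (abelian) characters: total 82.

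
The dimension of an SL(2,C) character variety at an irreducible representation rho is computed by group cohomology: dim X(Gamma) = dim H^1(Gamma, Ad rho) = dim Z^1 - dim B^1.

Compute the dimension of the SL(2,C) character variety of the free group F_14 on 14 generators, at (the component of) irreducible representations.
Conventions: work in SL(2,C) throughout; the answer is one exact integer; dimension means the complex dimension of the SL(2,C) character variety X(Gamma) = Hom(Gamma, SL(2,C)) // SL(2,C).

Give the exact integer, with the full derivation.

The free group F_14: 14 generators, no relators.
So Z^1 = (sl_2)^14 in full: dim Z^1 = 42.
At an irreducible rho the centralizer of the image in sl_2 is 0, so the coboundary map sl_2 -> Z^1 is injective: dim B^1 = 3.
dim X = dim H^1 = dim Z^1 - dim B^1 = 42 - 3 = 39.

39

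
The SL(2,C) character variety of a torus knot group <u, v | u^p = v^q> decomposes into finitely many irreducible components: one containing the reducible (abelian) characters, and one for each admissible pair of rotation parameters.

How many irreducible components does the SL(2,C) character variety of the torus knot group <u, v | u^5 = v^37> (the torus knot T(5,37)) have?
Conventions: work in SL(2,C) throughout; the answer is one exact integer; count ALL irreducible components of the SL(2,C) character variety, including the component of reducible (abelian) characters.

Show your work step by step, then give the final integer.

73

Gamma = < u, v | u^5 = v^37 > (torus knot T(5,37)); the central element u^5 = v^37 acts as +I or -I in any irreducible SL(2,C) representation.
This locks tr(u) to 2*cos(pi*alpha/5), alpha in 1..4, and tr(v) to 2*cos(pi*beta/37), beta in 1..36, on each component of irreducible characters.
Consistency of u^5 = (-1)^alpha I with v^37 = (-1)^beta I forces alpha = beta (mod 2).
Enumerate parity-matched pairs: 2*18 odd-odd plus 2*18 even-even gives 72.
Total: 72 irreducible-character components + 1 reducible (abelian) component = 73.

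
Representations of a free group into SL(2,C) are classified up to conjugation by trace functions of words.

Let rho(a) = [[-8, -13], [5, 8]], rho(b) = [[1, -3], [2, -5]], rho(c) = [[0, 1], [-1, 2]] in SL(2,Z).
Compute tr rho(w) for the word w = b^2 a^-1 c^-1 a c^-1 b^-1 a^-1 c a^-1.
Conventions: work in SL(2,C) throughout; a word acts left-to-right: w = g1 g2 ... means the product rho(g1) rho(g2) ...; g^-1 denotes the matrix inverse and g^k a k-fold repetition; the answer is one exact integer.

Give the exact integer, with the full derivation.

rho(b) = [[1, -3], [2, -5]]
... * rho(b) = [[1, -3], [2, -5]]  ->  [[-5, 12], [-8, 19]]
... * rho(a^-1) = [[8, 13], [-5, -8]]  ->  [[-100, -161], [-159, -256]]
... * rho(c^-1) = [[2, -1], [1, 0]]  ->  [[-361, 100], [-574, 159]]
... * rho(a) = [[-8, -13], [5, 8]]  ->  [[3388, 5493], [5387, 8734]]
... * rho(c^-1) = [[2, -1], [1, 0]]  ->  [[12269, -3388], [19508, -5387]]
... * rho(b^-1) = [[-5, 3], [-2, 1]]  ->  [[-54569, 33419], [-86766, 53137]]
... * rho(a^-1) = [[8, 13], [-5, -8]]  ->  [[-603647, -976749], [-959813, -1553054]]
... * rho(c) = [[0, 1], [-1, 2]]  ->  [[976749, -2557145], [1553054, -4065921]]
... * rho(a^-1) = [[8, 13], [-5, -8]]  ->  [[20599717, 33154897], [32754037, 52717070]]
tr = 20599717 + 52717070 = 73316787

73316787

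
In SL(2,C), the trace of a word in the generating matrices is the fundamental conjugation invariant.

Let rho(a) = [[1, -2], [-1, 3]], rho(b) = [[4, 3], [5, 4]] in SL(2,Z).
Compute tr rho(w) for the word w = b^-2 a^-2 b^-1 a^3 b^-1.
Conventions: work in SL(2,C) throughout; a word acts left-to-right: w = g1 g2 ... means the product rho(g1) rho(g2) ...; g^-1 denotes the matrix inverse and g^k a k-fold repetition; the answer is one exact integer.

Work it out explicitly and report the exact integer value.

55712

rho(b^-1) = [[4, -3], [-5, 4]]
... * rho(b^-1) = [[4, -3], [-5, 4]]  ->  [[31, -24], [-40, 31]]
... * rho(a^-1) = [[3, 2], [1, 1]]  ->  [[69, 38], [-89, -49]]
... * rho(a^-1) = [[3, 2], [1, 1]]  ->  [[245, 176], [-316, -227]]
... * rho(b^-1) = [[4, -3], [-5, 4]]  ->  [[100, -31], [-129, 40]]
... * rho(a) = [[1, -2], [-1, 3]]  ->  [[131, -293], [-169, 378]]
... * rho(a) = [[1, -2], [-1, 3]]  ->  [[424, -1141], [-547, 1472]]
... * rho(a) = [[1, -2], [-1, 3]]  ->  [[1565, -4271], [-2019, 5510]]
... * rho(b^-1) = [[4, -3], [-5, 4]]  ->  [[27615, -21779], [-35626, 28097]]
tr = 27615 + 28097 = 55712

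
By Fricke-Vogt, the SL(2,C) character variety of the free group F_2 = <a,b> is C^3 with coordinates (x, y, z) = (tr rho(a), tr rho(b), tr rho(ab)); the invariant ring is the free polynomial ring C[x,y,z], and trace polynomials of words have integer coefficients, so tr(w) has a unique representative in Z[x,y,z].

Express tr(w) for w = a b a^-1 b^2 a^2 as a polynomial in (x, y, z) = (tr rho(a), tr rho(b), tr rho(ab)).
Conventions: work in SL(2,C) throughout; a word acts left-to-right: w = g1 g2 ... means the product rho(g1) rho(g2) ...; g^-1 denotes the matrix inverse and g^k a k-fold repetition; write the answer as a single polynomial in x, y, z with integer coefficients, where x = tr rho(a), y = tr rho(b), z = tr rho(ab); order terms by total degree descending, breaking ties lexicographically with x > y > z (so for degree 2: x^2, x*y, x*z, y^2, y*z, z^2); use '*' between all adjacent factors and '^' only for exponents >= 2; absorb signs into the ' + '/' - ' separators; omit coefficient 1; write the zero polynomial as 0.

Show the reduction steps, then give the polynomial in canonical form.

x^3*y^2*z - x^4*y - x^2*y^3 - x^2*y*z^2 + 4*x^2*y + y*z^2 - x*z - y

reduce: trace(a^2 b) = trace(a) * trace(b a) - trace(b) = x*z - y
so trace(a^2) = trace(a) * trace(a) - trace(1) = x^2 - 2
trace(b^2 a^2) = trace(b) * trace(a^2 b) - trace(a^2) = x*y*z - x^2 - y^2 + 2
trace(b^2 a) = trace(b) * trace(a b) - trace(a) = y*z - x
so trace(b a^3 b) = trace(a) * trace(b^2 a^2) - trace(b^2 a) = x^2*y*z - x^3 - x*y^2 - y*z + 3*x
reduce: trace(b a^3) = trace(a) * trace(b a^2) - trace(b a) = x^2*z - x*y - z
so trace(b^2 a^3 b) = trace(b) * trace(b a^3 b) - trace(b a^3) = x^2*y^2*z - x^3*y - x*y^3 - x^2*z - y^2*z + 4*x*y + z
trace(b a b a) = trace(b a) * trace(b a) - trace(1)   [split at repeated b] = z^2 - 2
trace(a^2 b a b) = trace(a) * trace(b a b a) - trace(b a b) = x*z^2 - y*z - x
trace(a b a b^2 a) = trace(b) * trace(a^2 b a b) - trace(a^2 b a) = x*y*z^2 - x^2*z - y^2*z + z
so trace(a b a b^2) = trace(b) * trace(a b a b) - trace(a b a) = y*z^2 - x*z - y
so trace(b^2 a^3 b a) = trace(a) * trace(a b a b^2 a) - trace(a b a b^2) = x^2*y*z^2 - x^3*z - x*y^2*z - y*z^2 + 2*x*z + y
so trace(a b a^-1 b^2 a^2) = trace(b^2 a^3 b) * trace(a) - trace(b^2 a^3 b a) = x^3*y^2*z - x^4*y - x^2*y^3 - x^2*y*z^2 + 4*x^2*y + y*z^2 - x*z - y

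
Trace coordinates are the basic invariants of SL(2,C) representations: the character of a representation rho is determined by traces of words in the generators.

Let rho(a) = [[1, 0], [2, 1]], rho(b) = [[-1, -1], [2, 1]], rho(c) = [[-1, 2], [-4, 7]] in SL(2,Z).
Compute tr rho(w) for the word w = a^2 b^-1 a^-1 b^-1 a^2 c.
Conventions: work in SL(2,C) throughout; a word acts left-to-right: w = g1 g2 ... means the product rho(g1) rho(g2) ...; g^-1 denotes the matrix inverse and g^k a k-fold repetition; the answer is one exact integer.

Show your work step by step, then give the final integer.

rho(a) = [[1, 0], [2, 1]]
... * rho(a) = [[1, 0], [2, 1]]  ->  [[1, 0], [4, 1]]
... * rho(b^-1) = [[1, 1], [-2, -1]]  ->  [[1, 1], [2, 3]]
... * rho(a^-1) = [[1, 0], [-2, 1]]  ->  [[-1, 1], [-4, 3]]
... * rho(b^-1) = [[1, 1], [-2, -1]]  ->  [[-3, -2], [-10, -7]]
... * rho(a) = [[1, 0], [2, 1]]  ->  [[-7, -2], [-24, -7]]
... * rho(a) = [[1, 0], [2, 1]]  ->  [[-11, -2], [-38, -7]]
... * rho(c) = [[-1, 2], [-4, 7]]  ->  [[19, -36], [66, -125]]
tr = 19 + -125 = -106

-106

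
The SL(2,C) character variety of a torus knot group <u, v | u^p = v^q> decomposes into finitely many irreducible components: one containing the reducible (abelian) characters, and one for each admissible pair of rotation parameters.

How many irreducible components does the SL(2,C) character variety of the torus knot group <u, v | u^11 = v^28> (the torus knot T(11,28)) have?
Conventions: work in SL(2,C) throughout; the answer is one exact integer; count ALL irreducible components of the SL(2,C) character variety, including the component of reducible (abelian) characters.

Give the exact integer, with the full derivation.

For T(11,28): irreducibility forces the central element u^11 = v^28 to one of +I, -I.
This locks tr(u) to 2*cos(pi*alpha/11), alpha in 1..10, and tr(v) to 2*cos(pi*beta/28), beta in 1..27, on each component of irreducible characters.
u^11 = (-1)^alpha I and v^28 = (-1)^beta I must agree, so alpha and beta have equal parity.
Counting: 5 odd alphas x 14 odd betas + 5 even alphas x 13 even betas = 70 + 65 = 135.
components with irreducible characters: 135; plus the single component of reducible (abelian) characters: total 136.

136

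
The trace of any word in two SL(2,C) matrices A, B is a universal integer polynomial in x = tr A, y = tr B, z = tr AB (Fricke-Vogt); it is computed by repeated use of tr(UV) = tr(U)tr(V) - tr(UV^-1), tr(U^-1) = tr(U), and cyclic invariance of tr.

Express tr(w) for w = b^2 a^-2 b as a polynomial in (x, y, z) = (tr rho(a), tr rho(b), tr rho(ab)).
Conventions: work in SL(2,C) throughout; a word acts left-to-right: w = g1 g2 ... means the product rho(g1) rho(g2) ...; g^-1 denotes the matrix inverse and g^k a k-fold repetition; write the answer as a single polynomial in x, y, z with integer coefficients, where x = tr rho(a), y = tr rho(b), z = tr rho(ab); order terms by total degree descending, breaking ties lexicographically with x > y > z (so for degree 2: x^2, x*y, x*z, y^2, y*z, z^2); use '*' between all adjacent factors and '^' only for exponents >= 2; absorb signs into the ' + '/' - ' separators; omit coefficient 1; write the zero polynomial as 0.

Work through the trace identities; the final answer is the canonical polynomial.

x^2*y^3 - x*y^2*z - 2*x^2*y - y^3 + x*z + 3*y

trace(b^2) = trace(b) * trace(b) - trace(1)  (reduce the b square) = y^2 - 2
trace(b^3) = trace(b) * trace(b^2) - trace(b)  (reduce the b square) = y^3 - 3*y
trace(b a b) = trace(b) * trace(a b) - trace(a)  (reduce the b square) = y*z - x
trace(b^3 a) = trace(b) * trace(b a b) - trace(b a)  (reduce the b square) = y^2*z - x*y - z
trace(a^-1 b^3) = trace(b^3) * trace(a) - trace(b^3 a)  (eliminate a^-1) = x*y^3 - y^2*z - 2*x*y + z
trace(b^2 a^-2 b) = trace(a^-1 b^3) * trace(a) - trace(a^-1 b^3 a)  (eliminate a^-1) = x^2*y^3 - x*y^2*z - 2*x^2*y - y^3 + x*z + 3*y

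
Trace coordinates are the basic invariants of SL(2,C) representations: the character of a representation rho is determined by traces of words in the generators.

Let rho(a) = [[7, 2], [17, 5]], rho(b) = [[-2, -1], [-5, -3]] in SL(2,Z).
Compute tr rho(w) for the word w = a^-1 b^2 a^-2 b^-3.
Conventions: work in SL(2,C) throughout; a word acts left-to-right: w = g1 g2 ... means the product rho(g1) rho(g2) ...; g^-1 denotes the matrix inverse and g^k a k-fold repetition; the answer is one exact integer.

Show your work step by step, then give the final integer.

rho(a^-1) = [[5, -2], [-17, 7]]
... * rho(b) = [[-2, -1], [-5, -3]]  ->  [[0, 1], [-1, -4]]
... * rho(b) = [[-2, -1], [-5, -3]]  ->  [[-5, -3], [22, 13]]
... * rho(a^-1) = [[5, -2], [-17, 7]]  ->  [[26, -11], [-111, 47]]
... * rho(a^-1) = [[5, -2], [-17, 7]]  ->  [[317, -129], [-1354, 551]]
... * rho(b^-1) = [[-3, 1], [5, -2]]  ->  [[-1596, 575], [6817, -2456]]
... * rho(b^-1) = [[-3, 1], [5, -2]]  ->  [[7663, -2746], [-32731, 11729]]
... * rho(b^-1) = [[-3, 1], [5, -2]]  ->  [[-36719, 13155], [156838, -56189]]
tr = -36719 + -56189 = -92908

-92908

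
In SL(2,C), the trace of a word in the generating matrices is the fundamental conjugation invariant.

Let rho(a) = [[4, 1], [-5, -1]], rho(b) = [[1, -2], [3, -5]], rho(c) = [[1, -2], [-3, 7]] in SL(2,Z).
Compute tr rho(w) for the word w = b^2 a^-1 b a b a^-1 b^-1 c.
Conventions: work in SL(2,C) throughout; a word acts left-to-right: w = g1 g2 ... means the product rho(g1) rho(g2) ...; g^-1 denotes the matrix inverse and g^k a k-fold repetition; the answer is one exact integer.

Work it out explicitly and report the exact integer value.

-2264498

rho(b) = [[1, -2], [3, -5]]
... * rho(b) = [[1, -2], [3, -5]]  ->  [[-5, 8], [-12, 19]]
... * rho(a^-1) = [[-1, -1], [5, 4]]  ->  [[45, 37], [107, 88]]
... * rho(b) = [[1, -2], [3, -5]]  ->  [[156, -275], [371, -654]]
... * rho(a) = [[4, 1], [-5, -1]]  ->  [[1999, 431], [4754, 1025]]
... * rho(b) = [[1, -2], [3, -5]]  ->  [[3292, -6153], [7829, -14633]]
... * rho(a^-1) = [[-1, -1], [5, 4]]  ->  [[-34057, -27904], [-80994, -66361]]
... * rho(b^-1) = [[-5, 2], [-3, 1]]  ->  [[253997, -96018], [604053, -228349]]
... * rho(c) = [[1, -2], [-3, 7]]  ->  [[542051, -1180120], [1289100, -2806549]]
tr = 542051 + -2806549 = -2264498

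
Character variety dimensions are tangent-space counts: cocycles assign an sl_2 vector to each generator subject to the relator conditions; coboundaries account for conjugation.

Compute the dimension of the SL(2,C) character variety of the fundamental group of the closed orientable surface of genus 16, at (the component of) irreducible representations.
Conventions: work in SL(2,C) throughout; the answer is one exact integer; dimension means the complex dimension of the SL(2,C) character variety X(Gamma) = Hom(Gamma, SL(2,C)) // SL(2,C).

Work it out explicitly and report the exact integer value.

90

The genus-16 surface group: 2g = 32 generators, one relator prod [a_i, b_i].
A cocycle assigns one sl_2 vector per generator subject to the relator condition d_2(z) = 0: dim of the unconstrained space is 3*2g = 96.
H^2 = coker(d_2) is dual to H^0 = 0 at irreducible rho (Poincare duality), so d_2 is onto: dim Z^1 = 93.
dim B^1 = 3 (coboundaries, injective at irreducible rho).
Hence dim X = 93 - 3 = 90.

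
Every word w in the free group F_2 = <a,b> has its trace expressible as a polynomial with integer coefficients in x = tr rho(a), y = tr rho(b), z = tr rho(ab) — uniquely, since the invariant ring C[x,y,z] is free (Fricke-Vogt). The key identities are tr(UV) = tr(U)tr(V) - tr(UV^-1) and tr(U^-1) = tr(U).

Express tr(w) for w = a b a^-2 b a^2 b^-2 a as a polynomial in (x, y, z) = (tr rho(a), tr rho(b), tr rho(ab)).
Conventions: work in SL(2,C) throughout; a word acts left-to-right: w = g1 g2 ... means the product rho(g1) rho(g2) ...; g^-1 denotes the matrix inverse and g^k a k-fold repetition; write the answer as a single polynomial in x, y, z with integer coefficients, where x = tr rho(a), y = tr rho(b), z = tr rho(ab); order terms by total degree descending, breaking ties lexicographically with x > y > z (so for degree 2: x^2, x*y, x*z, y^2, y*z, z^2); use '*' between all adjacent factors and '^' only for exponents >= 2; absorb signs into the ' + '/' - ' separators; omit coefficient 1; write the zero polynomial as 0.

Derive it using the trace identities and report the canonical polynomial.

x^5*y^3*z - x^6*y^2 - x^4*y^4 - 2*x^4*y^2*z^2 + x^3*y*z^3 + x^6 + 6*x^4*y^2 + x^4*z^2 + x^2*y^4 + x^2*y^2*z^2 - 2*x^3*y*z - 6*x^4 - 6*x^2*y^2 - 2*x^2*z^2 + 9*x^2 - 2

trace(a b a) = trace(a) * trace(b a) - trace(b) = x*z - y
trace(a^3 b) = trace(a) * trace(a b a) - trace(a b) = x^2*z - x*y - z
trace(a^2) = trace(a) * trace(a) - trace(1) = x^2 - 2
trace(a^3) = trace(a) * trace(a^2) - trace(a) = x^3 - 3*x
trace(b^2 a^3) = trace(b) * trace(a^3 b) - trace(a^3) = x^2*y*z - x^3 - x*y^2 - y*z + 3*x
trace(b^2 a^2) = trace(b) * trace(a^2 b) - trace(a^2) = x*y*z - x^2 - y^2 + 2
trace(b a^4 b) = trace(a) * trace(b^2 a^3) - trace(b^2 a^2) = x^3*y*z - x^4 - x^2*y^2 - 2*x*y*z + 4*x^2 + y^2 - 2
trace(b a b a) = trace(b a) * trace(b a) - trace(1)   [split at repeated b] = z^2 - 2
trace(b a b) = trace(b) * trace(a b) - trace(a) = y*z - x
trace(a b a b a) = trace(a) * trace(b a b a) - trace(b a b) = x*z^2 - y*z - x
trace(a b a b a^2) = trace(a) * trace(a b a b a) - trace(a b a b) = x^2*z^2 - x*y*z - x^2 - z^2 + 2
trace(b a^4 b a) = trace(a) * trace(a b a b a^2) - trace(a b a b a) = x^3*z^2 - x^2*y*z - x^3 - 2*x*z^2 + y*z + 3*x
trace(a^2 b a^-1 b a^2) = trace(b a^4 b) * trace(a) - trace(b a^4 b a) = x^4*y*z - x^5 - x^3*y^2 - x^3*z^2 - x^2*y*z + 5*x^3 + x*y^2 + 2*x*z^2 - y*z - 5*x
trace(a^2 b a^2 b) = trace(a) * trace(b a^2 b a) - trace(b a^2 b) = x^2*z^2 - 2*x*y*z + y^2 - 2
trace(a^2 b a^2) = trace(a) * trace(b a^3) - trace(b a^2) = x^3*z - x^2*y - 2*x*z + y
trace(b a^2 b a^2 b) = trace(b) * trace(a^2 b a^2 b) - trace(a^2 b a^2) = x^2*y*z^2 - x^3*z - 2*x*y^2*z + x^2*y + y^3 + 2*x*z - 3*y
trace(b a b a b a) = trace(a b) * trace(a b a b) - trace(a^-1 b^-1)   [split at repeated a] = z^3 - 3*z
trace(b a b a b) = trace(b) * trace(a b a b) - trace(a b a) = y*z^2 - x*z - y
trace(b a b a^2 b a) = trace(a) * trace(b a b a b a) - trace(b a b a b) = x*z^3 - y*z^2 - 2*x*z + y
trace(b^2 a b) = trace(b) * trace(b a b) - trace(b a) = y^2*z - x*y - z
trace(b a b a^2 b) = trace(a) * trace(b^2 a b a) - trace(b^2 a b) = x*y*z^2 - x^2*z - y^2*z + z
trace(b a^2 b a^2 b a) = trace(a) * trace(b a b a^2 b a) - trace(b a b a^2 b) = x^2*z^3 - 2*x*y*z^2 - x^2*z + y^2*z + x*y - z
trace(a^2 b a^-1 b a^2 b) = trace(b a^2 b a^2 b) * trace(a) - trace(b a^2 b a^2 b a) = x^3*y*z^2 - x^4*z - 2*x^2*y^2*z - x^2*z^3 + x^3*y + x*y^3 + 2*x*y*z^2 + 3*x^2*z - y^2*z - 4*x*y + z
trace(b^-1 a^2 b a^-1 b a^2) = trace(a^2 b a^-1 b a^2) * trace(b) - trace(a^2 b a^-1 b a^2 b) = x^4*y^2*z - x^5*y - x^3*y^3 - 2*x^3*y*z^2 + x^4*z + x^2*y^2*z + x^2*z^3 + 4*x^3*y - 3*x^2*z - x*y - z
trace(b a^2 b^-2 a^2 b a^-1) = trace(b^-1 a^2 b a^-1 b a^2) * trace(b) - trace(b^-1 a^2 b a^-1 b a^2 b) = x^4*y^3*z - x^5*y^2 - x^3*y^4 - 2*x^3*y^2*z^2 + x^2*y^3*z + x^2*y*z^3 + x^5 + 5*x^3*y^2 + x^3*z^2 - 2*x^2*y*z - 5*x^3 - 2*x*y^2 - 2*x*z^2 + 5*x
trace(b^-1 a^2 b^2 a^2) = trace(a^2 b^2 a^2) * trace(b) - trace(a^2 b^2 a^2 b) = x^3*y^2*z - x^4*y - x^2*y^3 - x^2*y*z^2 + x^3*z + 3*x^2*y - 2*x*z + y
trace(b a^2 b^-2 a^2 b) = trace(b^-1 a^2 b^2 a^2) * trace(b) - trace(b^-1 a^2 b^2 a^2 b) = x^3*y^3*z - x^4*y^2 - x^2*y^4 - x^2*y^2*z^2 + x^4 + 4*x^2*y^2 - 4*x^2 + 2
trace(a b a^-2 b a^2 b^-2 a) = trace(b a^2 b^-2 a^2 b a^-1) * trace(a) - trace(b a^2 b^-2 a^2 b) = x^5*y^3*z - x^6*y^2 - x^4*y^4 - 2*x^4*y^2*z^2 + x^3*y*z^3 + x^6 + 6*x^4*y^2 + x^4*z^2 + x^2*y^4 + x^2*y^2*z^2 - 2*x^3*y*z - 6*x^4 - 6*x^2*y^2 - 2*x^2*z^2 + 9*x^2 - 2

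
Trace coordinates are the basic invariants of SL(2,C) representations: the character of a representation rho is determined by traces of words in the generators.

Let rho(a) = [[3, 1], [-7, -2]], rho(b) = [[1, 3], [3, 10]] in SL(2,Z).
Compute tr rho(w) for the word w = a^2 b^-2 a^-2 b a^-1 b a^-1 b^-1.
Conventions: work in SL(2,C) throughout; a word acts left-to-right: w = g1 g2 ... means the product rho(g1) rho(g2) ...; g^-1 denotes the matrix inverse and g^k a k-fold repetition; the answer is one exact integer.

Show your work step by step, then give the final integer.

-30602926

rho(a) = [[3, 1], [-7, -2]]
... * rho(a) = [[3, 1], [-7, -2]]  ->  [[2, 1], [-7, -3]]
... * rho(b^-1) = [[10, -3], [-3, 1]]  ->  [[17, -5], [-61, 18]]
... * rho(b^-1) = [[10, -3], [-3, 1]]  ->  [[185, -56], [-664, 201]]
... * rho(a^-1) = [[-2, -1], [7, 3]]  ->  [[-762, -353], [2735, 1267]]
... * rho(a^-1) = [[-2, -1], [7, 3]]  ->  [[-947, -297], [3399, 1066]]
... * rho(b) = [[1, 3], [3, 10]]  ->  [[-1838, -5811], [6597, 20857]]
... * rho(a^-1) = [[-2, -1], [7, 3]]  ->  [[-37001, -15595], [132805, 55974]]
... * rho(b) = [[1, 3], [3, 10]]  ->  [[-83786, -266953], [300727, 958155]]
... * rho(a^-1) = [[-2, -1], [7, 3]]  ->  [[-1701099, -717073], [6105631, 2573738]]
... * rho(b^-1) = [[10, -3], [-3, 1]]  ->  [[-14859771, 4386224], [53335096, -15743155]]
tr = -14859771 + -15743155 = -30602926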